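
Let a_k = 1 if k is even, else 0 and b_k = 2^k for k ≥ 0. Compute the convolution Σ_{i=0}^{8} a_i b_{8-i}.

341

The convolution is the t^8 coefficient of A(t)B(t).
Σ = 1·256 + 0·128 + 1·64 + 0·32 + 1·16 + 0·8 + 1·4 + 0·2 + 1·1 = 341.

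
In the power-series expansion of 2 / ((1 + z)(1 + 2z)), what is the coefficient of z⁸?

1022

Partial fractions give a closed form: a_n = (-2)·(-1)^n + (4)·(-2)^n.
At n = 8: a_8 = 1022.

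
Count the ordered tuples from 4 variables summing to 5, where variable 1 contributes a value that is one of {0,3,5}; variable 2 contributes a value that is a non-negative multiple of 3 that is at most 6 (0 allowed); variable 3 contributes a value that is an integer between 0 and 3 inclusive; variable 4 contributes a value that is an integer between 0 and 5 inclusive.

The generating function for the choices is (1 + x³ + x⁵)·(1 + x³ + x⁶)·(1 + x + x² + x³)·(1 + x + x² + x³ + x⁴ + x⁵); the count is [x⁵].
(1 + x³ + x⁵) has coefficients 1,0,0,1,0,1 for degrees 0…5.
(1 + x³ + x⁶) has coefficients 1,0,0,1,0,0 for degrees 0…5.
Multiplying by (1 + x + x² + x³) gives running coefficients 1,1,1,2,1,1 for degrees 0…5.
Finally multiplying by (1 + x + x² + x³ + x⁴ + x⁵), the product of all factors after the first has coefficients 1,2,3,5,6,7 for degrees 0…5.
[x⁵] = 1·7 + 1·3 + 1·1 = 11.

11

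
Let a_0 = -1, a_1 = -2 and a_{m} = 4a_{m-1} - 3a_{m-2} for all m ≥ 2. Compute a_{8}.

The ordinary generating function has denominator 1 - 4t + 3t^2.
Iterating the recurrence: a_0,…,a_{8} = -1, -2, -5, -14, -41, -122, -365, -1094, -3281.

-3281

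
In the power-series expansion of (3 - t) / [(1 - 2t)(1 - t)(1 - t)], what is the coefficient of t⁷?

The denominator gives the recurrence a_n = 4a_(n−1) − 5a_(n−2) + 2a_(n−3) for n ≥ 3; the numerator fixes a_0 = 3, a_1 = 11, a_2 = 29.
Iterating: 3, 11, 29, 67, 145, 303, 621, 1259, so a_7 = 1259.

1259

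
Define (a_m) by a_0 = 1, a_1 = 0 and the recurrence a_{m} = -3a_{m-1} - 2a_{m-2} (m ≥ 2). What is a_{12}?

The ordinary generating function has denominator 1 + 3y + 2y^2.
Iterating the recurrence: a_0,…,a_{12} = 1, 0, -2, 6, -14, 30, -62, 126, -254, 510, -1022, 2046, -4094.

-4094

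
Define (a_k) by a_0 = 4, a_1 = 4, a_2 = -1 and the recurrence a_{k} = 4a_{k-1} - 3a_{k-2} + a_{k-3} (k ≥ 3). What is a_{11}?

The ordinary generating function has denominator 1 - 4z + 3z^2 - z^3.
Iterating the recurrence: a_0,…,a_{11} = 4, 4, -1, -12, -41, -129, -405, -1274, -4010, -12623, -39736, -125085.

-125085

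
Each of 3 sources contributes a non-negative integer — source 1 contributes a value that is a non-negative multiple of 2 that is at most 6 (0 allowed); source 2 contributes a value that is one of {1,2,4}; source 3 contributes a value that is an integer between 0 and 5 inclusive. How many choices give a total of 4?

The generating function for the choices is (1 + t² + t⁴ + t⁶)·(t + t² + t⁴)·(1 + t + t² + t³ + t⁴ + t⁵); the count is [t⁴].
(1 + t² + t⁴ + t⁶) has coefficients 1,0,1,0,1 for degrees 0…4.
(t + t² + t⁴) has coefficients 0,1,1,0,1 for degrees 0…4.
Finally multiplying by (1 + t + t² + t³ + t⁴ + t⁵), the product of all factors after the first has coefficients 0,1,2,2,3 for degrees 0…4.
[t⁴] = 1·3 + 1·2 + 1·0 = 5.

5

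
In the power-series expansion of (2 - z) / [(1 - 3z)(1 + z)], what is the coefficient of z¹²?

Partial fractions give a closed form: a_n = (5/4)·3^n + (3/4)·(-1)^n.
At n = 12: a_12 = 664302.

664302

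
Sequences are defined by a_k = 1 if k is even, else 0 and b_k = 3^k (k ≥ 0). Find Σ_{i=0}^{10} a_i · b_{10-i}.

Write out a_i and b_{10-i} for i = 0,…,10 and sum the products.
Σ = 1·59049 + 0·19683 + 1·6561 + 0·2187 + 1·729 + 0·243 + 1·81 + 0·27 + 1·9 + 0·3 + 1·1 = 66430.

66430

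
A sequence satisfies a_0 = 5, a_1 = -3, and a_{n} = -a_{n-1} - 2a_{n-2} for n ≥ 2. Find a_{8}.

The ordinary generating function has denominator 1 + z + 2z^2.
Iterating the recurrence: a_0,…,a_{8} = 5, -3, -7, 13, 1, -27, 25, 29, -79.

-79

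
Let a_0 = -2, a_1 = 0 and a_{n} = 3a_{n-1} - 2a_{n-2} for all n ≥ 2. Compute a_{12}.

The ordinary generating function has denominator 1 - 3q + 2q^2.
Iterating the recurrence: a_0,…,a_{12} = -2, 0, 4, 12, 28, 60, 124, 252, 508, 1020, 2044, 4092, 8188.

8188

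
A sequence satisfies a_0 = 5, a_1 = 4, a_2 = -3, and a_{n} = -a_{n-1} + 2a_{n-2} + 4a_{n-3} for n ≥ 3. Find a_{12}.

The ordinary generating function has denominator 1 + x - 2x^2 - 4x^3.
Iterating the recurrence: a_0,…,a_{12} = 5, 4, -3, 31, -21, 71, 11, 47, 259, -121, 827, -33, 1203.

1203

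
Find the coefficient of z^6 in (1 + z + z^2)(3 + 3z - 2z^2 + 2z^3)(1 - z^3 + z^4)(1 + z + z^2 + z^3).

2

(1 + z + z^2) has coefficients 1,1,1 for degrees 0…2.
(3 + 3z - 2z^2 + 2z^3) has coefficients 3,3,-2,2,0,0,0 for degrees 0…6.
Multiplying by (1 - z^3 + z^4) gives running coefficients 3,3,-2,-1,0,5,-4 for degrees 0…6.
Finally multiplying by (1 + z + z^2 + z^3), the product of all factors after the first has coefficients 3,6,4,3,0,2,0 for degrees 0…6.
[z^6] = 1·0 + 1·2 + 1·0 = 2.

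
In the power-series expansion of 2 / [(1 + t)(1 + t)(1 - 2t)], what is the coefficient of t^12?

The denominator gives the recurrence a_n = 3a_(n−2) + 2a_(n−3) for n ≥ 3; the numerator fixes a_0 = 2, a_1 = 0, a_2 = 6.
Iterating: 2, 0, 6, 4, 18, 24, 62, 108, 234, 448, 918, 1812, 3650, so a_12 = 3650.

3650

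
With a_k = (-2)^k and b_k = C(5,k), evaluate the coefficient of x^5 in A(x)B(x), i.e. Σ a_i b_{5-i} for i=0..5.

-1

Write out a_i and b_{5-i} for i = 0,…,5 and sum the products.
Σ = 1·1 − 2·5 + 4·10 − 8·10 + 16·5 − 32·1 = -1.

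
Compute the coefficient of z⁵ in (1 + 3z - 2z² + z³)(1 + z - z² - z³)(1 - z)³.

-14

(1 + 3z - 2z² + z³) has coefficients 1,3,-2,1 for degrees 0…3.
(1 + z - z² - z³) has coefficients 1,1,-1,-1,0,0 for degrees 0…5.
Finally multiplying by (1 - z)³, the product of all factors after the first has coefficients 1,-2,-1,4,-1,-2 for degrees 0…5.
[z⁵] = 1·(-2) + 3·(-1) − 2·4 + 1·(-1) = -14.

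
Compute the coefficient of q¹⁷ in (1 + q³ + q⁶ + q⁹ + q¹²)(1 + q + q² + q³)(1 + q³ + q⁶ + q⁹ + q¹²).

4

(1 + q³ + q⁶ + q⁹ + q¹²) has coefficients 1,0,0,1,0,0,1,0,0,1,0,0,1 for degrees 0…12.
(1 + q + q² + q³) has coefficients 1,1,1,1,0,0,0,0,0,0,0,0,0,0,0,0,0,0 for degrees 0…17.
Finally multiplying by (1 + q³ + q⁶ + q⁹ + q¹²), the product of all factors after the first has coefficients 1,1,1,2,1,1,2,1,1,2,1,1,2,1,1,1,0,0 for degrees 0…17.
[q¹⁷] = 1·0 + 1·1 + 1·1 + 1·1 + 1·1 = 4.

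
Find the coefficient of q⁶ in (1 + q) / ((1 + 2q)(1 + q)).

The denominator gives the recurrence a_n = −3a_(n−1) − 2a_(n−2) for n ≥ 2; the numerator fixes a_0 = 1, a_1 = -2.
Iterating: 1, -2, 4, -8, 16, -32, 64, so a_6 = 64.

64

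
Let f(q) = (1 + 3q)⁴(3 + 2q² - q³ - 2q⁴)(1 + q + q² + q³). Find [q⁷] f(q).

124

(1 + 3q)⁴ has coefficients 1,12,54,108,81 for degrees 0…4.
(3 + 2q² - q³ - 2q⁴) has coefficients 3,0,2,-1,-2,0,0,0 for degrees 0…7.
Finally multiplying by (1 + q + q² + q³), the product of all factors after the first has coefficients 3,3,5,4,-1,-1,-3,-2 for degrees 0…7.
[q⁷] = 1·(-2) + 12·(-3) + 54·(-1) + 108·(-1) + 81·4 = 124.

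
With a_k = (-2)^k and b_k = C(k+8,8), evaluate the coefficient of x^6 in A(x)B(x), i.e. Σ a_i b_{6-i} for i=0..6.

The convolution is the t^6 coefficient of A(t)B(t).
Σ = 1·3003 − 2·1287 + 4·495 − 8·165 + 16·45 − 32·9 + 64·1 = 1585.

1585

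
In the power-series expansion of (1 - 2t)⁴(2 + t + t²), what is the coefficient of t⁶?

16

(1 - 2t)⁴ has coefficients 1,-8,24,-32,16 for degrees 0…4.
(2 + t + t²) has coefficients 2,1,1,0,0,0,0 for degrees 0…6.
[t⁶] = 1·0 − 8·0 + 24·0 − 32·0 + 16·1 = 16.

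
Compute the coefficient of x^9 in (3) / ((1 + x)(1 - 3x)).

The denominator gives the recurrence a_n = 2a_(n−1) + 3a_(n−2) for n ≥ 3; the numerator fixes a_0 = 3, a_1 = 6, a_2 = 21.
Iterating: 3, 6, 21, 60, 183, 546, 1641, 4920, 14763, 44286, so a_9 = 44286.

44286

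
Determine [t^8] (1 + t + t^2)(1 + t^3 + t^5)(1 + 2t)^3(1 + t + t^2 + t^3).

134

(1 + t + t^2) has coefficients 1,1,1 for degrees 0…2.
(1 + t^3 + t^5) has coefficients 1,0,0,1,0,1,0,0,0 for degrees 0…8.
Multiplying by (1 + 2t)^3 gives running coefficients 1,6,12,9,6,13,14,12,8 for degrees 0…8.
Finally multiplying by (1 + t + t^2 + t^3), the product of all factors after the first has coefficients 1,7,19,28,33,40,42,45,47 for degrees 0…8.
[t^8] = 1·47 + 1·45 + 1·42 = 134.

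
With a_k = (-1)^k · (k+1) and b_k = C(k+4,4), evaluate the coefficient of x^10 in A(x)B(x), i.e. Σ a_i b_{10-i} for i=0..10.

This is [x^10] in the product of the two ordinary generating functions.
Σ = 1·1001 − 2·715 + 3·495 − 4·330 + 5·210 − 6·126 + 7·70 − 8·35 + 9·15 − 10·5 + 11·1 = 336.

336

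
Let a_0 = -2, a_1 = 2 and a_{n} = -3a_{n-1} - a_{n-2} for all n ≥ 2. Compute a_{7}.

466

The ordinary generating function has denominator 1 + 3t + t^2.
Iterating the recurrence: a_0,…,a_{7} = -2, 2, -4, 10, -26, 68, -178, 466.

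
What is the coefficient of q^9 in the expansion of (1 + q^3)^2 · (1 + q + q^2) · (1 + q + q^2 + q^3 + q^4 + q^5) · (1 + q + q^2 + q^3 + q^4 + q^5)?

(1 + q^3)^2 has coefficients 1,0,0,2,0,0,1 for degrees 0…6.
(1 + q + q^2) has coefficients 1,1,1,0,0,0,0,0,0,0 for degrees 0…9.
Multiplying by (1 + q + q^2 + q^3 + q^4 + q^5) gives running coefficients 1,2,3,3,3,3,2,1,0,0 for degrees 0…9.
Finally multiplying by (1 + q + q^2 + q^3 + q^4 + q^5), the product of all factors after the first has coefficients 1,3,6,9,12,15,16,15,12,9 for degrees 0…9.
[q^9] = 1·9 + 2·16 + 1·9 = 50.

50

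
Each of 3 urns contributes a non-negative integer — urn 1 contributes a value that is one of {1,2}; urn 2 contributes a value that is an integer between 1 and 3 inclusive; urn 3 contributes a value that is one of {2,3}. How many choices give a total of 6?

The generating function for the choices is (z + z^2)·(z + z^2 + z^3)·(z^2 + z^3); the count is [z^6].
(z + z^2) has coefficients 0,1,1 for degrees 0…2.
(z + z^2 + z^3) has coefficients 0,1,1,1,0,0,0 for degrees 0…6.
Finally multiplying by (z^2 + z^3), the product of all factors after the first has coefficients 0,0,0,1,2,2,1 for degrees 0…6.
[z^6] = 1·2 + 1·2 = 4.

4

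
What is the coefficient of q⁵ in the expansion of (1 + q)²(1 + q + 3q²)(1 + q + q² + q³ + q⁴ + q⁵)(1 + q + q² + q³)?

67

(1 + q)² has coefficients 1,2,1 for degrees 0…2.
(1 + q + 3q²) has coefficients 1,1,3,0,0,0 for degrees 0…5.
Multiplying by (1 + q + q² + q³ + q⁴ + q⁵) gives running coefficients 1,2,5,5,5,5 for degrees 0…5.
Finally multiplying by (1 + q + q² + q³), the product of all factors after the first has coefficients 1,3,8,13,17,20 for degrees 0…5.
[q⁵] = 1·20 + 2·17 + 1·13 = 67.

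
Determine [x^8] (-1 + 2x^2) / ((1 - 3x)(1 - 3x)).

The denominator gives the recurrence a_n = 6a_(n−1) − 9a_(n−2) for n ≥ 3; the numerator fixes a_0 = -1, a_1 = -6, a_2 = -25.
Iterating: -1, -6, -25, -96, -351, -1242, -4293, -14580, -48843, so a_8 = -48843.

-48843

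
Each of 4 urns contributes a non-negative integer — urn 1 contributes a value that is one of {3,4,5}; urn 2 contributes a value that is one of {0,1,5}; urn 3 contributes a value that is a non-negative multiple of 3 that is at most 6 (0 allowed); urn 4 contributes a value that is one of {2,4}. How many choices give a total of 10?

The generating function for the choices is (x³ + x⁴ + x⁵)·(1 + x + x⁵)·(1 + x³ + x⁶)·(x² + x⁴); the count is [x¹⁰].
(x³ + x⁴ + x⁵) has coefficients 0,0,0,1,1,1 for degrees 0…5.
(1 + x + x⁵) has coefficients 1,1,0,0,0,1,0,0,0,0,0 for degrees 0…10.
Multiplying by (1 + x³ + x⁶) gives running coefficients 1,1,0,1,1,1,1,1,1,0,0 for degrees 0…10.
Finally multiplying by (x² + x⁴), the product of all factors after the first has coefficients 0,0,1,1,1,2,1,2,2,2,2 for degrees 0…10.
[x¹⁰] = 1·2 + 1·1 + 1·2 = 5.

5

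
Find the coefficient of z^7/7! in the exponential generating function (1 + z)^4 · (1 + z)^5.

181440

The EGF product rule gives c_7 = Σ_{k_1+k_2=7} C(7; k_1,k_2) · ∏ g_i(k_i), where (1+z)^4 gives the falling factorial (4)_k; (1+z)^5 gives the falling factorial (5)_k.
g_1(k) for k = 0…7: 1, 4, 12, 24, 24, 0, 0, 0.
g_2(k) for k = 0…7: 1, 5, 20, 60, 120, 120, 0, 0.
c_7 = Σ_k C(7,k)·g_1(k)·g_2(7−k) = 21·12·120 + 35·24·120 + 35·24·60 = 30240 + 100800 + 50400 = 181440.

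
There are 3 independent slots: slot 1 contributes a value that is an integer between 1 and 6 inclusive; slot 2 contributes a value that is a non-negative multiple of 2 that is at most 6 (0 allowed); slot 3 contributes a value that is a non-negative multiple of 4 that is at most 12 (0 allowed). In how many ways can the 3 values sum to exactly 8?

The generating function for the choices is (t + t^2 + t^3 + t^4 + t^5 + t^6)·(1 + t^2 + t^4 + t^6)·(1 + t^4 + t^8 + t^12); the count is [t^8].
(t + t^2 + t^3 + t^4 + t^5 + t^6) has coefficients 0,1,1,1,1,1,1 for degrees 0…6.
(1 + t^2 + t^4 + t^6) has coefficients 1,0,1,0,1,0,1,0,0 for degrees 0…8.
Finally multiplying by (1 + t^4 + t^8 + t^12), the product of all factors after the first has coefficients 1,0,1,0,2,0,2,0,2 for degrees 0…8.
[t^8] = 1·0 + 1·2 + 1·0 + 1·2 + 1·0 + 1·1 = 5.

5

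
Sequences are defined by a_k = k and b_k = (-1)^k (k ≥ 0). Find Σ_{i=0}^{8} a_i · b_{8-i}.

4

Write out a_i and b_{8-i} for i = 0,…,8 and sum the products.
Σ = 0·1 + 1·(-1) + 2·1 + 3·(-1) + 4·1 + 5·(-1) + 6·1 + 7·(-1) + 8·1 = 4.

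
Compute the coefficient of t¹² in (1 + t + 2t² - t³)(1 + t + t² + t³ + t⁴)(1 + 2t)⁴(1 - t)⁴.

(1 + t + 2t² - t³) has coefficients 1,1,2,-1 for degrees 0…3.
(1 + t + t² + t³ + t⁴) has coefficients 1,1,1,1,1,0,0,0,0,0,0,0,0 for degrees 0…12.
Multiplying by (1 + 2t)⁴ gives running coefficients 1,9,33,65,81,80,72,48,16,0,0,0,0 for degrees 0…12.
Finally multiplying by (1 - t)⁴, the product of all factors after the first has coefficients 1,5,3,-17,-16,23,11,-19,17,16,-24,-16,16 for degrees 0…12.
[t¹²] = 1·16 + 1·(-16) + 2·(-24) − 1·16 = -64.

-64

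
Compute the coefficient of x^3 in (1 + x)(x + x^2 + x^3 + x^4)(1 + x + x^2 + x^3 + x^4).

5

(1 + x) has coefficients 1,1 for degrees 0…1.
(x + x^2 + x^3 + x^4) has coefficients 0,1,1,1 for degrees 0…3.
Finally multiplying by (1 + x + x^2 + x^3 + x^4), the product of all factors after the first has coefficients 0,1,2,3 for degrees 0…3.
[x^3] = 1·3 + 1·2 = 5.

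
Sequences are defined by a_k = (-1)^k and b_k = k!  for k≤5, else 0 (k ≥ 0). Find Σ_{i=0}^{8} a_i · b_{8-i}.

-100

Write out a_i and b_{8-i} for i = 0,…,8 and sum the products.
Σ = 1·0 − 1·0 + 1·0 − 1·120 + 1·24 − 1·6 + 1·2 − 1·1 + 1·1 = -100.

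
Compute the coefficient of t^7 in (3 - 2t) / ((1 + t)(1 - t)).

The denominator gives the recurrence a_n = a_(n−2) for n ≥ 3; the numerator fixes a_0 = 3, a_1 = -2, a_2 = 3.
Iterating: 3, -2, 3, -2, 3, -2, 3, -2, so a_7 = -2.

-2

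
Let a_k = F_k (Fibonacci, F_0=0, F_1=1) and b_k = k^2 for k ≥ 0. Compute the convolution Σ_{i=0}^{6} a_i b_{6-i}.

Write out a_i and b_{6-i} for i = 0,…,6 and sum the products.
Σ = 0·36 + 1·25 + 1·16 + 2·9 + 3·4 + 5·1 + 8·0 = 76.

76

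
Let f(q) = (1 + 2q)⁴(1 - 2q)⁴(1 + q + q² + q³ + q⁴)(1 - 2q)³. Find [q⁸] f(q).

(1 + 2q)⁴ has coefficients 1,8,24,32,16 for degrees 0…4.
(1 - 2q)⁴ has coefficients 1,-8,24,-32,16,0,0,0,0 for degrees 0…8.
Multiplying by (1 + q + q² + q³ + q⁴) gives running coefficients 1,-7,17,-15,1,0,8,-16,16 for degrees 0…8.
Finally multiplying by (1 - 2q)³, the product of all factors after the first has coefficients 1,-13,71,-209,351,-322,140,-72,208 for degrees 0…8.
[q⁸] = 1·208 + 8·(-72) + 24·140 + 32·(-322) + 16·351 = -1696.

-1696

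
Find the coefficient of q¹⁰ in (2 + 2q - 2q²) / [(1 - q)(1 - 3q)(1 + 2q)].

130044

Partial fractions give a closed form: a_n = (-1/3)·1^n + (11/5)·3^n + (2/15)·(-2)^n.
At n = 10: a_10 = 130044.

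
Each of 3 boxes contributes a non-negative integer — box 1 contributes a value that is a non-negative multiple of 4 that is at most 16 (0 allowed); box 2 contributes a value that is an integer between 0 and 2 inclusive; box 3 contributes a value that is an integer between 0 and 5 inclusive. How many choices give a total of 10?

The generating function for the choices is (1 + q⁴ + q⁸ + q¹² + q¹⁶)·(1 + q + q²)·(1 + q + q² + q³ + q⁴ + q⁵); the count is [q¹⁰].
(1 + q⁴ + q⁸ + q¹² + q¹⁶) has coefficients 1,0,0,0,1,0,0,0,1,0,0 for degrees 0…10.
(1 + q + q²) has coefficients 1,1,1,0,0,0,0,0,0,0,0 for degrees 0…10.
Finally multiplying by (1 + q + q² + q³ + q⁴ + q⁵), the product of all factors after the first has coefficients 1,2,3,3,3,3,2,1,0,0,0 for degrees 0…10.
[q¹⁰] = 1·0 + 1·2 + 1·3 = 5.

5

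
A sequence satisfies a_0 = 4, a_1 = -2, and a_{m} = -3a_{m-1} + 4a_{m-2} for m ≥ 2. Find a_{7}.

The ordinary generating function has denominator 1 + 3y - 4y^2.
Iterating the recurrence: a_0,…,a_{7} = 4, -2, 22, -74, 310, -1226, 4918, -19658.

-19658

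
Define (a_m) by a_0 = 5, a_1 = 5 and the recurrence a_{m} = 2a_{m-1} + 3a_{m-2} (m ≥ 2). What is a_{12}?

The ordinary generating function has denominator 1 - 2x - 3x^2.
Iterating the recurrence: a_0,…,a_{12} = 5, 5, 25, 65, 205, 605, 1825, 5465, 16405, 49205, 147625, 442865, 1328605.

1328605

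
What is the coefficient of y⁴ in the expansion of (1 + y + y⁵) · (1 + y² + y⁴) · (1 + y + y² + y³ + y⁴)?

(1 + y + y⁵) has coefficients 1,1,0,0,0 for degrees 0…4.
(1 + y² + y⁴) has coefficients 1,0,1,0,1 for degrees 0…4.
Finally multiplying by (1 + y + y² + y³ + y⁴), the product of all factors after the first has coefficients 1,1,2,2,3 for degrees 0…4.
[y⁴] = 1·3 + 1·2 = 5.

5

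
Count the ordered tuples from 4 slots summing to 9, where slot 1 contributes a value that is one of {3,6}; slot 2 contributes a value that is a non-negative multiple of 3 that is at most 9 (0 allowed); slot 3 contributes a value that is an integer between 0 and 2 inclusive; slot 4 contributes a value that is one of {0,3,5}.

The generating function for the choices is (q^3 + q^6)·(1 + q^3 + q^6 + q^9)·(1 + q + q^2)·(1 + q^3 + q^5); the count is [q^9].
(q^3 + q^6) has coefficients 0,0,0,1,0,0,1 for degrees 0…6.
(1 + q^3 + q^6 + q^9) has coefficients 1,0,0,1,0,0,1,0,0,1 for degrees 0…9.
Multiplying by (1 + q + q^2) gives running coefficients 1,1,1,1,1,1,1,1,1,1 for degrees 0…9.
Finally multiplying by (1 + q^3 + q^5), the product of all factors after the first has coefficients 1,1,1,2,2,3,3,3,3,3 for degrees 0…9.
[q^9] = 1·3 + 1·2 = 5.

5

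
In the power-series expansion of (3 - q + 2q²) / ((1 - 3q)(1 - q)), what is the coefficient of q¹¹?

767635

The denominator gives the recurrence a_n = 4a_(n−1) − 3a_(n−2) for n ≥ 3; the numerator fixes a_0 = 3, a_1 = 11, a_2 = 37.
Iterating: 3, 11, 37, 115, 349, 1051, 3157, 9475, 28429, 85291, 255877, 767635, so a_11 = 767635.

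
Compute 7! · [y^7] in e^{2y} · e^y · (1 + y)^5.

435942

The EGF product rule gives c_7 = Σ_{k_1+k_2+k_3=7} C(7; k_1,k_2,k_3) · ∏ g_i(k_i), where e^{2y} gives (2)^k; e^y gives (1)^k; (1+y)^5 gives the falling factorial (5)_k.
g_1(k) for k = 0…7: 1, 2, 4, 8, 16, 32, 64, 128.
g_2(k) for k = 0…7: 1, 1, 1, 1, 1, 1, 1, 1.
g_3(k) for k = 0…7: 1, 5, 20, 60, 120, 120, 0, 0.
First combine the last two factors: h(k) = Σ_j C(k,j)·g_2(j)·g_3(k−j) for k = 0…7: 1, 6, 31, 136, 501, 1546, 4051, 9276.
c_7 = Σ_k C(7,k)·g_1(k)·h(7−k) = 1·1·9276 + 7·2·4051 + 21·4·1546 + 35·8·501 + 35·16·136 + 21·32·31 + 7·64·6 + 1·128·1 = 9276 + 56714 + 129864 + 140280 + 76160 + 20832 + 2688 + 128 = 435942.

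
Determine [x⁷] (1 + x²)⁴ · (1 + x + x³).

10

(1 + x²)⁴ has coefficients 1,0,4,0,6,0,4,0 for degrees 0…7.
(1 + x + x³) has coefficients 1,1,0,1,0,0,0,0 for degrees 0…7.
[x⁷] = 1·0 + 4·0 + 6·1 + 4·1 = 10.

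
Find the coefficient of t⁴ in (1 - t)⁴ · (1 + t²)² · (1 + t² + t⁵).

22

(1 - t)⁴ has coefficients 1,-4,6,-4,1 for degrees 0…4.
(1 + t²)² has coefficients 1,0,2,0,1 for degrees 0…4.
Finally multiplying by (1 + t² + t⁵), the product of all factors after the first has coefficients 1,0,3,0,3 for degrees 0…4.
[t⁴] = 1·3 − 4·0 + 6·3 − 4·0 + 1·1 = 22.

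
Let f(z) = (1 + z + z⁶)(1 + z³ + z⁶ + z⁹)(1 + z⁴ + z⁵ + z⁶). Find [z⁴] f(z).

(1 + z + z⁶) has coefficients 1,1,0,0,0 for degrees 0…4.
(1 + z³ + z⁶ + z⁹) has coefficients 1,0,0,1,0 for degrees 0…4.
Finally multiplying by (1 + z⁴ + z⁵ + z⁶), the product of all factors after the first has coefficients 1,0,0,1,1 for degrees 0…4.
[z⁴] = 1·1 + 1·1 = 2.

2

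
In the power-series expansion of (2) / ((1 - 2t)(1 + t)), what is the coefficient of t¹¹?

Partial fractions give a closed form: a_n = (4/3)·2^n + (2/3)·(-1)^n.
At n = 11: a_11 = 2730.

2730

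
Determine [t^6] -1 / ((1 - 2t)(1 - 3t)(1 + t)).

-1555

The denominator gives the recurrence a_n = 4a_(n−1) − a_(n−2) − 6a_(n−3) for n ≥ 3; the numerator fixes a_0 = -1, a_1 = -4, a_2 = -15.
Iterating: -1, -4, -15, -50, -161, -504, -1555, so a_6 = -1555.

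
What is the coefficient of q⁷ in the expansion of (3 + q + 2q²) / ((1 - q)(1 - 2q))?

1018

The denominator gives the recurrence a_n = 3a_(n−1) − 2a_(n−2) for n ≥ 3; the numerator fixes a_0 = 3, a_1 = 10, a_2 = 26.
Iterating: 3, 10, 26, 58, 122, 250, 506, 1018, so a_7 = 1018.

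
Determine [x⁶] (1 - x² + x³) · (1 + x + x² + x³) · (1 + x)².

1

(1 - x² + x³) has coefficients 1,0,-1,1 for degrees 0…3.
(1 + x + x² + x³) has coefficients 1,1,1,1,0,0,0 for degrees 0…6.
Finally multiplying by (1 + x)², the product of all factors after the first has coefficients 1,3,4,4,3,1,0 for degrees 0…6.
[x⁶] = 1·0 − 1·3 + 1·4 = 1.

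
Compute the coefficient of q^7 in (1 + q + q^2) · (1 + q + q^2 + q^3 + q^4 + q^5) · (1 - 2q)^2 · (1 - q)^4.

2

(1 + q + q^2) has coefficients 1,1,1 for degrees 0…2.
(1 + q + q^2 + q^3 + q^4 + q^5) has coefficients 1,1,1,1,1,1,0,0 for degrees 0…7.
Multiplying by (1 - 2q)^2 gives running coefficients 1,-3,1,1,1,1,0,4 for degrees 0…7.
Finally multiplying by (1 - q)^4, the product of all factors after the first has coefficients 1,-7,19,-25,16,-4,-1,7 for degrees 0…7.
[q^7] = 1·7 + 1·(-1) + 1·(-4) = 2.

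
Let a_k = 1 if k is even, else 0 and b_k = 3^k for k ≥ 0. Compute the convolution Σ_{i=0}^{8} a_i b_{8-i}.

7381

The convolution is the x^8 coefficient of A(x)B(x).
Σ = 1·6561 + 0·2187 + 1·729 + 0·243 + 1·81 + 0·27 + 1·9 + 0·3 + 1·1 = 7381.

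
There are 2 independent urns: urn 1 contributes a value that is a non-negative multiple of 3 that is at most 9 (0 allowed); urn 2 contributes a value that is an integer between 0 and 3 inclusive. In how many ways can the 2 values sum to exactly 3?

The generating function for the choices is (1 + x^3 + x^6 + x^9)·(1 + x + x^2 + x^3); the count is [x^3].
(1 + x^3 + x^6 + x^9) has coefficients 1,0,0,1 for degrees 0…3.
(1 + x + x^2 + x^3) has coefficients 1,1,1,1 for degrees 0…3.
[x^3] = 1·1 + 1·1 = 2.

2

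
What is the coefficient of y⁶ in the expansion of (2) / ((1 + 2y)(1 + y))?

254

The denominator gives the recurrence a_n = −3a_(n−1) − 2a_(n−2) for n ≥ 2; the numerator fixes a_0 = 2, a_1 = -6.
Iterating: 2, -6, 14, -30, 62, -126, 254, so a_6 = 254.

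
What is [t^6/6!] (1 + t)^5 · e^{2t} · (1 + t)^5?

The EGF product rule gives c_6 = Σ_{k_1+k_2+k_3=6} C(6; k_1,k_2,k_3) · ∏ g_i(k_i), where (1+t)^5 gives the falling factorial (5)_k; e^{2t} gives (2)^k; (1+t)^5 gives the falling factorial (5)_k.
g_1(k) for k = 0…6: 1, 5, 20, 60, 120, 120, 0.
g_2(k) for k = 0…6: 1, 2, 4, 8, 16, 32, 64.
g_3(k) for k = 0…6: 1, 5, 20, 60, 120, 120, 0.
First combine the last two factors: h(k) = Σ_j C(k,j)·g_2(j)·g_3(k−j) for k = 0…6: 1, 7, 44, 248, 1256, 5752, 24064.
c_6 = Σ_k C(6,k)·g_1(k)·h(6−k) = 1·1·24064 + 6·5·5752 + 15·20·1256 + 20·60·248 + 15·120·44 + 6·120·7 = 24064 + 172560 + 376800 + 297600 + 79200 + 5040 = 955264.

955264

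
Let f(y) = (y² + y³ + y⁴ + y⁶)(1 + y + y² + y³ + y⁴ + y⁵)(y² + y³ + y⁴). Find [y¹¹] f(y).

(y² + y³ + y⁴ + y⁶) has coefficients 0,0,1,1,1,0,1 for degrees 0…6.
(1 + y + y² + y³ + y⁴ + y⁵) has coefficients 1,1,1,1,1,1,0,0,0,0,0,0 for degrees 0…11.
Finally multiplying by (y² + y³ + y⁴), the product of all factors after the first has coefficients 0,0,1,2,3,3,3,3,2,1,0,0 for degrees 0…11.
[y¹¹] = 1·1 + 1·2 + 1·3 + 1·3 = 9.

9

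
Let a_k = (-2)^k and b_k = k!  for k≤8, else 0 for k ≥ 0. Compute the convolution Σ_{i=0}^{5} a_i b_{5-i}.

64

Write out a_i and b_{5-i} for i = 0,…,5 and sum the products.
Σ = 1·120 − 2·24 + 4·6 − 8·2 + 16·1 − 32·1 = 64.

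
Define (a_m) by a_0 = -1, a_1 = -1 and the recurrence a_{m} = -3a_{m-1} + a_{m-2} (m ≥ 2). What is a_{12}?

325799

The ordinary generating function has denominator 1 + 3x - x^2.
Iterating the recurrence: a_0,…,a_{12} = -1, -1, 2, -7, 23, -76, 251, -829, 2738, -9043, 29867, -98644, 325799.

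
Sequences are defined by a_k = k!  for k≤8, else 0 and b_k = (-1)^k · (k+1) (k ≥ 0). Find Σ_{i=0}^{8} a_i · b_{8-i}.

Write out a_i and b_{8-i} for i = 0,…,8 and sum the products.
Σ = 1·9 + 1·(-8) + 2·7 + 6·(-6) + 24·5 + 120·(-4) + 720·3 + 5040·(-2) + 40320·1 = 32019.

32019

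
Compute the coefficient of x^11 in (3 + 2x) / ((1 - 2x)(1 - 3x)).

1932233

The denominator gives the recurrence a_n = 5a_(n−1) − 6a_(n−2) for n ≥ 2; the numerator fixes a_0 = 3, a_1 = 17.
Iterating: 3, 17, 67, 233, 763, 2417, 7507, 23033, 70123, 212417, 641347, 1932233, so a_11 = 1932233.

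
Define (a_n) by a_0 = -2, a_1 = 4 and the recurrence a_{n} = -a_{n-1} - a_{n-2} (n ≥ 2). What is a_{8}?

The ordinary generating function has denominator 1 + y + y^2.
Iterating the recurrence: a_0,…,a_{8} = -2, 4, -2, -2, 4, -2, -2, 4, -2.

-2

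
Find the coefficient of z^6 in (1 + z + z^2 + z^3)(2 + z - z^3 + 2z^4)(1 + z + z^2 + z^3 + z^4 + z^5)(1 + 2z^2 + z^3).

(1 + z + z^2 + z^3) has coefficients 1,1,1,1 for degrees 0…3.
(2 + z - z^3 + 2z^4) has coefficients 2,1,0,-1,2,0,0 for degrees 0…6.
Multiplying by (1 + z + z^2 + z^3 + z^4 + z^5) gives running coefficients 2,3,3,2,4,4,2 for degrees 0…6.
Finally multiplying by (1 + 2z^2 + z^3), the product of all factors after the first has coefficients 2,3,7,10,13,11,12 for degrees 0…6.
[z^6] = 1·12 + 1·11 + 1·13 + 1·10 = 46.

46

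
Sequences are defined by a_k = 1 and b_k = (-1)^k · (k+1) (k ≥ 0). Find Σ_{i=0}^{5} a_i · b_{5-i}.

-3

The convolution is the x^5 coefficient of A(x)B(x).
Σ = 1·(-6) + 1·5 + 1·(-4) + 1·3 + 1·(-2) + 1·1 = -3.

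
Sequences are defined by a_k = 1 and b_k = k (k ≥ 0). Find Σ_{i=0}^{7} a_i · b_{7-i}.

28

This is [x^7] in the product of the two ordinary generating functions.
Σ = 1·7 + 1·6 + 1·5 + 1·4 + 1·3 + 1·2 + 1·1 + 1·0 = 28.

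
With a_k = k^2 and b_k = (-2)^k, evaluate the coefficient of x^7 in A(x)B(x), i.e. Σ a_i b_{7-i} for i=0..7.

This is [x^7] in the product of the two ordinary generating functions.
Σ = 0·(-128) + 1·64 + 4·(-32) + 9·16 + 16·(-8) + 25·4 + 36·(-2) + 49·1 = 29.

29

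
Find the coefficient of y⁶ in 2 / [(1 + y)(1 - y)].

2

The denominator gives the recurrence a_n = a_(n−2) for n ≥ 2; the numerator fixes a_0 = 2, a_1 = 0.
Iterating: 2, 0, 2, 0, 2, 0, 2, so a_6 = 2.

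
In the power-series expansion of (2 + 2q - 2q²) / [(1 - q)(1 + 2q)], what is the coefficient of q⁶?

22

The denominator gives the recurrence a_n = −a_(n−1) + 2a_(n−2) for n ≥ 3; the numerator fixes a_0 = 2, a_1 = 0, a_2 = 2.
Iterating: 2, 0, 2, -2, 6, -10, 22, so a_6 = 22.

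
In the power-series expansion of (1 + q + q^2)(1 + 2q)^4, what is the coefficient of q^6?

(1 + q + q^2) has coefficients 1,1,1 for degrees 0…2.
(1 + 2q)^4 has coefficients 1,8,24,32,16,0,0 for degrees 0…6.
[q^6] = 1·0 + 1·0 + 1·16 = 16.

16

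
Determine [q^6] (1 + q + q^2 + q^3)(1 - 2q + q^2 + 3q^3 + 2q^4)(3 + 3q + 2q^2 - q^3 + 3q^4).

(1 + q + q^2 + q^3) has coefficients 1,1,1,1 for degrees 0…3.
(1 - 2q + q^2 + 3q^3 + 2q^4) has coefficients 1,-2,1,3,2,0,0 for degrees 0…6.
Finally multiplying by (3 + 3q + 2q^2 - q^3 + 3q^4), the product of all factors after the first has coefficients 3,-3,-1,7,22,5,4 for degrees 0…6.
[q^6] = 1·4 + 1·5 + 1·22 + 1·7 = 38.

38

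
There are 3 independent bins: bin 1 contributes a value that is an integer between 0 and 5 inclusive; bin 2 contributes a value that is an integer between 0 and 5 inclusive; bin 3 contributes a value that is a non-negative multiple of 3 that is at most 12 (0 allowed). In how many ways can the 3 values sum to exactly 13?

12

The generating function for the choices is (1 + x + x² + x³ + x⁴ + x⁵)·(1 + x + x² + x³ + x⁴ + x⁵)·(1 + x³ + x⁶ + x⁹ + x¹²); the count is [x¹³].
(1 + x + x² + x³ + x⁴ + x⁵) has coefficients 1,1,1,1,1,1 for degrees 0…5.
(1 + x + x² + x³ + x⁴ + x⁵) has coefficients 1,1,1,1,1,1,0,0,0,0,0,0,0,0 for degrees 0…13.
Finally multiplying by (1 + x³ + x⁶ + x⁹ + x¹²), the product of all factors after the first has coefficients 1,1,1,2,2,2,2,2,2,2,2,2,2,2 for degrees 0…13.
[x¹³] = 1·2 + 1·2 + 1·2 + 1·2 + 1·2 + 1·2 = 12.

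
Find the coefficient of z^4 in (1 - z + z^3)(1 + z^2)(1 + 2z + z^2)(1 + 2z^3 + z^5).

(1 - z + z^3) has coefficients 1,-1,0,1 for degrees 0…3.
(1 + z^2) has coefficients 1,0,1,0,0 for degrees 0…4.
Multiplying by (1 + 2z + z^2) gives running coefficients 1,2,2,2,1 for degrees 0…4.
Finally multiplying by (1 + 2z^3 + z^5), the product of all factors after the first has coefficients 1,2,2,4,5 for degrees 0…4.
[z^4] = 1·5 − 1·4 + 1·2 = 3.

3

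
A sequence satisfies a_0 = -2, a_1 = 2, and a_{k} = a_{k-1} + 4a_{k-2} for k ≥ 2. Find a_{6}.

-102

The ordinary generating function has denominator 1 - z - 4z^2.
Iterating the recurrence: a_0,…,a_{6} = -2, 2, -6, 2, -22, -14, -102.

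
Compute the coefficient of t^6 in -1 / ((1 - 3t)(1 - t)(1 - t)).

-1636

The denominator gives the recurrence a_n = 5a_(n−1) − 7a_(n−2) + 3a_(n−3) for n ≥ 3; the numerator fixes a_0 = -1, a_1 = -5, a_2 = -18.
Iterating: -1, -5, -18, -58, -179, -543, -1636, so a_6 = -1636.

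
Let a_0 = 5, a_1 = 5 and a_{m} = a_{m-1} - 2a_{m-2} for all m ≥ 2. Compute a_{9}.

The ordinary generating function has denominator 1 - z + 2z^2.
Iterating the recurrence: a_0,…,a_{9} = 5, 5, -5, -15, -5, 25, 35, -15, -85, -55.

-55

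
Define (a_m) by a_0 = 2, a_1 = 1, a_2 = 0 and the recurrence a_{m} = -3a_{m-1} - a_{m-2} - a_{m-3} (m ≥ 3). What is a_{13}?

-72633

The ordinary generating function has denominator 1 + 3y + y^2 + y^3.
Iterating the recurrence: a_0,…,a_{13} = 2, 1, 0, -3, 8, -21, 58, -161, 446, -1235, 3420, -9471, 26228, -72633.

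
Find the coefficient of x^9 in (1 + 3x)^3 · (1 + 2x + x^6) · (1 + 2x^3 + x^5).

(1 + 3x)^3 has coefficients 1,9,27,27 for degrees 0…3.
(1 + 2x + x^6) has coefficients 1,2,0,0,0,0,1,0,0,0 for degrees 0…9.
Finally multiplying by (1 + 2x^3 + x^5), the product of all factors after the first has coefficients 1,2,0,2,4,1,3,0,0,2 for degrees 0…9.
[x^9] = 1·2 + 9·0 + 27·0 + 27·3 = 83.

83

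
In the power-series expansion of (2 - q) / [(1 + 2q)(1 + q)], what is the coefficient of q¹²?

The denominator gives the recurrence a_n = −3a_(n−1) − 2a_(n−2) for n ≥ 2; the numerator fixes a_0 = 2, a_1 = -7.
Iterating: 2, -7, 17, -37, 77, -157, 317, -637, 1277, -2557, 5117, -10237, 20477, so a_12 = 20477.

20477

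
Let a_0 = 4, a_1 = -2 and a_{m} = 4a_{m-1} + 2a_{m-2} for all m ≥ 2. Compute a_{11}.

The ordinary generating function has denominator 1 - 4t - 2t^2.
Iterating the recurrence: a_0,…,a_{11} = 4, -2, 0, -4, -16, -72, -320, -1424, -6336, -28192, -125440, -558144.

-558144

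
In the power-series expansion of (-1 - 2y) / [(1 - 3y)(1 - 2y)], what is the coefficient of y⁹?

Partial fractions give a closed form: a_n = (-5)·3^n + (4)·2^n.
At n = 9: a_9 = -96367.

-96367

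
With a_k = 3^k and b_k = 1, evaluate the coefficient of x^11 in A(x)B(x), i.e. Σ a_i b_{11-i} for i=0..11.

This is [x^11] in the product of the two ordinary generating functions.
Σ = 1·1 + 3·1 + 9·1 + 27·1 + 81·1 + 243·1 + 729·1 + 2187·1 + 6561·1 + 19683·1 + 59049·1 + 177147·1 = 265720.

265720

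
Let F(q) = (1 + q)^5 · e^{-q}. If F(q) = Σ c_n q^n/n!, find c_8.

-1159

The EGF product rule gives c_8 = Σ_{k_1+k_2=8} C(8; k_1,k_2) · ∏ g_i(k_i), where (1+q)^5 gives the falling factorial (5)_k; e^{-q} gives (-1)^k.
g_1(k) for k = 0…8: 1, 5, 20, 60, 120, 120, 0, 0, 0.
g_2(k) for k = 0…8: 1, -1, 1, -1, 1, -1, 1, -1, 1.
c_8 = Σ_k C(8,k)·g_1(k)·g_2(8−k) = 1·1·1 + 8·5·(-1) + 28·20·1 + 56·60·(-1) + 70·120·1 + 56·120·(-1) = 1 − 40 + 560 − 3360 + 8400 − 6720 = -1159.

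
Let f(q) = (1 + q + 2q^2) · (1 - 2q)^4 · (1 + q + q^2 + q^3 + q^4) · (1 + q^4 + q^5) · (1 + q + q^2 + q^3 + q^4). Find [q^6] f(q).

(1 + q + 2q^2) has coefficients 1,1,2 for degrees 0…2.
(1 - 2q)^4 has coefficients 1,-8,24,-32,16,0,0 for degrees 0…6.
Multiplying by (1 + q + q^2 + q^3 + q^4) gives running coefficients 1,-7,17,-15,1,0,8 for degrees 0…6.
Multiplying by (1 + q^4 + q^5) gives running coefficients 1,-7,17,-15,2,-6,18 for degrees 0…6.
Finally multiplying by (1 + q + q^2 + q^3 + q^4), the product of all factors after the first has coefficients 1,-6,11,-4,-2,-9,16 for degrees 0…6.
[q^6] = 1·16 + 1·(-9) + 2·(-2) = 3.

3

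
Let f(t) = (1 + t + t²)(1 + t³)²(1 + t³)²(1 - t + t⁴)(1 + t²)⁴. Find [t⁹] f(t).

36

(1 + t + t²) has coefficients 1,1,1 for degrees 0…2.
(1 + t³)² has coefficients 1,0,0,2,0,0,1,0,0,0 for degrees 0…9.
Multiplying by (1 + t³)² gives running coefficients 1,0,0,4,0,0,6,0,0,4 for degrees 0…9.
Multiplying by (1 - t + t⁴) gives running coefficients 1,-1,0,4,-3,0,6,-2,0,4 for degrees 0…9.
Finally multiplying by (1 + t²)⁴, the product of all factors after the first has coefficients 1,-1,4,0,3,10,-2,18,7,11 for degrees 0…9.
[t⁹] = 1·11 + 1·7 + 1·18 = 36.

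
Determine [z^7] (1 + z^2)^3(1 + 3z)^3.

(1 + z^2)^3 has coefficients 1,0,3,0,3,0,1 for degrees 0…6.
(1 + 3z)^3 has coefficients 1,9,27,27,0,0,0,0 for degrees 0…7.
[z^7] = 1·0 + 3·0 + 3·27 + 1·9 = 90.

90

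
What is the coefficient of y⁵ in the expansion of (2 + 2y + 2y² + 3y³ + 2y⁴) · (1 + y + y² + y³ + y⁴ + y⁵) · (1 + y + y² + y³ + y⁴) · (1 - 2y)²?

(2 + 2y + 2y² + 3y³ + 2y⁴) has coefficients 2,2,2,3,2 for degrees 0…4.
(1 + y + y² + y³ + y⁴ + y⁵) has coefficients 1,1,1,1,1,1 for degrees 0…5.
Multiplying by (1 + y + y² + y³ + y⁴) gives running coefficients 1,2,3,4,5,5 for degrees 0…5.
Finally multiplying by (1 - 2y)², the product of all factors after the first has coefficients 1,-2,-1,0,1,1 for degrees 0…5.
[y⁵] = 2·1 + 2·1 + 2·0 + 3·(-1) + 2·(-2) = -3.

-3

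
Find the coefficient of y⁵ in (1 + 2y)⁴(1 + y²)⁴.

176

(1 + 2y)⁴ has coefficients 1,8,24,32,16 for degrees 0…4.
(1 + y²)⁴ has coefficients 1,0,4,0,6,0 for degrees 0…5.
[y⁵] = 1·0 + 8·6 + 24·0 + 32·4 + 16·0 = 176.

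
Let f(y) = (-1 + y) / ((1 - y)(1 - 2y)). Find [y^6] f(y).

-64

Partial fractions give a closed form: a_n = (-1)·2^n.
At n = 6: a_6 = -64.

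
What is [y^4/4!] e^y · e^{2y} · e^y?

The EGF product rule gives c_4 = Σ_{k_1+k_2+k_3=4} C(4; k_1,k_2,k_3) · ∏ g_i(k_i), where e^y gives (1)^k; e^{2y} gives (2)^k; e^y gives (1)^k.
g_1(k) for k = 0…4: 1, 1, 1, 1, 1.
g_2(k) for k = 0…4: 1, 2, 4, 8, 16.
g_3(k) for k = 0…4: 1, 1, 1, 1, 1.
First combine the last two factors: h(k) = Σ_j C(k,j)·g_2(j)·g_3(k−j) for k = 0…4: 1, 3, 9, 27, 81.
c_4 = Σ_k C(4,k)·g_1(k)·h(4−k) = 1·1·81 + 4·1·27 + 6·1·9 + 4·1·3 + 1·1·1 = 81 + 108 + 54 + 12 + 1 = 256.

256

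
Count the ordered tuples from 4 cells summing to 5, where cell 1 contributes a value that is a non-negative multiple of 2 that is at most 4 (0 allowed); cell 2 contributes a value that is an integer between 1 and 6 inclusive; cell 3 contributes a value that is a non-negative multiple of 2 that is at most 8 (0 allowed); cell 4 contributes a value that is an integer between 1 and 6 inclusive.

The generating function for the choices is (1 + t² + t⁴)·(t + t² + t³ + t⁴ + t⁵ + t⁶)·(1 + t² + t⁴ + t⁶ + t⁸)·(t + t² + t³ + t⁴ + t⁵ + t⁶); the count is [t⁵].
(1 + t² + t⁴) has coefficients 1,0,1,0,1 for degrees 0…4.
(t + t² + t³ + t⁴ + t⁵ + t⁶) has coefficients 0,1,1,1,1,1 for degrees 0…5.
Multiplying by (1 + t² + t⁴ + t⁶ + t⁸) gives running coefficients 0,1,1,2,2,3 for degrees 0…5.
Finally multiplying by (t + t² + t³ + t⁴ + t⁵ + t⁶), the product of all factors after the first has coefficients 0,0,1,2,4,6 for degrees 0…5.
[t⁵] = 1·6 + 1·2 + 1·0 = 8.

8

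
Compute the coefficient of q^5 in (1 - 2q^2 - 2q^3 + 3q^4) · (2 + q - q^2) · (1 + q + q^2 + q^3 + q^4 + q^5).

3

(1 - 2q^2 - 2q^3 + 3q^4) has coefficients 1,0,-2,-2,3 for degrees 0…4.
(2 + q - q^2) has coefficients 2,1,-1,0,0,0 for degrees 0…5.
Finally multiplying by (1 + q + q^2 + q^3 + q^4 + q^5), the product of all factors after the first has coefficients 2,3,2,2,2,2 for degrees 0…5.
[q^5] = 1·2 − 2·2 − 2·2 + 3·3 = 3.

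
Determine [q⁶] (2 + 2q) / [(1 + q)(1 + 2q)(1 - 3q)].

926

The denominator gives the recurrence a_n = 7a_(n−2) + 6a_(n−3) for n ≥ 3; the numerator fixes a_0 = 2, a_1 = 2, a_2 = 14.
Iterating: 2, 2, 14, 26, 110, 266, 926, so a_6 = 926.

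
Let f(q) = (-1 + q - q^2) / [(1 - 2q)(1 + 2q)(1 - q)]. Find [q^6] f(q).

-85

Partial fractions give a closed form: a_n = (-3/4)·2^n + (-7/12)·(-2)^n + (1/3)·1^n.
At n = 6: a_6 = -85.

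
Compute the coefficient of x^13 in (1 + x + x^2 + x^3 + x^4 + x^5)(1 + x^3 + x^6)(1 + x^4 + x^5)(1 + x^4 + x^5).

(1 + x + x^2 + x^3 + x^4 + x^5) has coefficients 1,1,1,1,1,1 for degrees 0…5.
(1 + x^3 + x^6) has coefficients 1,0,0,1,0,0,1,0,0,0,0,0,0,0 for degrees 0…13.
Multiplying by (1 + x^4 + x^5) gives running coefficients 1,0,0,1,1,1,1,1,1,0,1,1,0,0 for degrees 0…13.
Finally multiplying by (1 + x^4 + x^5), the product of all factors after the first has coefficients 1,0,0,1,2,2,1,2,3,2,3,3,2,1 for degrees 0…13.
[x^13] = 1·1 + 1·2 + 1·3 + 1·3 + 1·2 + 1·3 = 14.

14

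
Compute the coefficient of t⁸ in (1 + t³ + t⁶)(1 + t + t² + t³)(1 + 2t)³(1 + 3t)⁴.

(1 + t³ + t⁶) has coefficients 1,0,0,1,0,0,1 for degrees 0…6.
(1 + t + t² + t³) has coefficients 1,1,1,1,0,0,0,0,0 for degrees 0…8.
Multiplying by (1 + 2t)³ gives running coefficients 1,7,19,27,26,20,8,0,0 for degrees 0…8.
Finally multiplying by (1 + 3t)⁴, the product of all factors after the first has coefficients 1,19,157,741,2213,4409,6107,6171,4698 for degrees 0…8.
[t⁸] = 1·4698 + 1·4409 + 1·157 = 9264.

9264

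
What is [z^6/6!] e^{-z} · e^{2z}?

The EGF product rule gives c_6 = Σ_{k_1+k_2=6} C(6; k_1,k_2) · ∏ g_i(k_i), where e^{-z} gives (-1)^k; e^{2z} gives (2)^k.
g_1(k) for k = 0…6: 1, -1, 1, -1, 1, -1, 1.
g_2(k) for k = 0…6: 1, 2, 4, 8, 16, 32, 64.
c_6 = Σ_k C(6,k)·g_1(k)·g_2(6−k) = 1·1·64 + 6·(-1)·32 + 15·1·16 + 20·(-1)·8 + 15·1·4 + 6·(-1)·2 + 1·1·1 = 64 − 192 + 240 − 160 + 60 − 12 + 1 = 1.

1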